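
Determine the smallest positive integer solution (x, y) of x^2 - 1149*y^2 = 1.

(x, y) = (7207295, 212624)

First expand sqrt(1149) as a continued fraction. With x_i = (sqrt(1149) + m_i)/d_i and (m_0, d_0) = (0, 1): a_0 = floor(sqrt(1149)) = 33, since 33^2 = 1089 <= 1149 < 1156 = 34^2.
Iterate m_{i+1} = d_i*a_i - m_i, d_{i+1} = (1149 - m_{i+1}^2)/d_i, a_{i+1} = floor((a_0 + m_{i+1})/d_{i+1}):
  m_1 = 1*33 - 0 = 33, d_1 = (1149 - 33^2)/1 = 60/1 = 60, a_1 = floor((33 + 33)/60) = 1.
  m_2 = 60*1 - 33 = 27, d_2 = (1149 - 27^2)/60 = 420/60 = 7, a_2 = floor((33 + 27)/7) = 8.
  m_3 = 7*8 - 27 = 29, d_3 = (1149 - 29^2)/7 = 308/7 = 44, a_3 = floor((33 + 29)/44) = 1.
  m_4 = 44*1 - 29 = 15, d_4 = (1149 - 15^2)/44 = 924/44 = 21, a_4 = floor((33 + 15)/21) = 2.
  m_5 = 21*2 - 15 = 27, d_5 = (1149 - 27^2)/21 = 420/21 = 20, a_5 = floor((33 + 27)/20) = 3.
  m_6 = 20*3 - 27 = 33, d_6 = (1149 - 33^2)/20 = 60/20 = 3, a_6 = floor((33 + 33)/3) = 22.
  m_7 = 3*22 - 33 = 33, d_7 = (1149 - 33^2)/3 = 60/3 = 20, a_7 = floor((33 + 33)/20) = 3.
  m_8 = 20*3 - 33 = 27, d_8 = (1149 - 27^2)/20 = 420/20 = 21, a_8 = floor((33 + 27)/21) = 2.
  m_9 = 21*2 - 27 = 15, d_9 = (1149 - 15^2)/21 = 924/21 = 44, a_9 = floor((33 + 15)/44) = 1.
  m_10 = 44*1 - 15 = 29, d_10 = (1149 - 29^2)/44 = 308/44 = 7, a_10 = floor((33 + 29)/7) = 8.
  m_11 = 7*8 - 29 = 27, d_11 = (1149 - 27^2)/7 = 420/7 = 60, a_11 = floor((33 + 27)/60) = 1.
  m_12 = 60*1 - 27 = 33, d_12 = (1149 - 33^2)/60 = 60/60 = 1, a_12 = floor((33 + 33)/1) = 66.
  m_13 = 1*66 - 33 = 33, d_13 = (1149 - 33^2)/1 = 60/1 = 60: (m_13, d_13) = (m_1, d_1) = (33, 60), so from here the quotients repeat a_1, ..., a_12; the period length is 12.
So sqrt(1149) = [33; (1, 8, 1, 2, 3, 22, 3, 2, 1, 8, 1, 66)] with period length k = 12.
k is even, so the fundamental solution of x^2 - 1149y^2 = 1 is (p_{k-1}, q_{k-1}) = (p_11, q_11); compute convergents through index 11.
Convergents (p_i = a_i*p_{i-1} + p_{i-2}, q_i = a_i*q_{i-1} + q_{i-2} with p_{-2}=0, p_{-1}=1, q_{-2}=1, q_{-1}=0):
  i=0: a_0=33, p_0 = 33*1 + 0 = 33, q_0 = 33*0 + 1 = 1.
  i=1: a_1=1, p_1 = 1*33 + 1 = 34, q_1 = 1*1 + 0 = 1.
  i=2: a_2=8, p_2 = 8*34 + 33 = 305, q_2 = 8*1 + 1 = 9.
  i=3: a_3=1, p_3 = 1*305 + 34 = 339, q_3 = 1*9 + 1 = 10.
  i=4: a_4=2, p_4 = 2*339 + 305 = 983, q_4 = 2*10 + 9 = 29.
  i=5: a_5=3, p_5 = 3*983 + 339 = 3288, q_5 = 3*29 + 10 = 97.
  i=6: a_6=22, p_6 = 22*3288 + 983 = 73319, q_6 = 22*97 + 29 = 2163.
  i=7: a_7=3, p_7 = 3*73319 + 3288 = 223245, q_7 = 3*2163 + 97 = 6586.
  i=8: a_8=2, p_8 = 2*223245 + 73319 = 519809, q_8 = 2*6586 + 2163 = 15335.
  i=9: a_9=1, p_9 = 1*519809 + 223245 = 743054, q_9 = 1*15335 + 6586 = 21921.
  i=10: a_10=8, p_10 = 8*743054 + 519809 = 6464241, q_10 = 8*21921 + 15335 = 190703.
  i=11: a_11=1, p_11 = 1*6464241 + 743054 = 7207295, q_11 = 1*190703 + 21921 = 212624.
Check: 7207295^2 - 1149*212624^2 = 51945101217025 - 51945101217024 = 1, so (x, y) = (7207295, 212624) solves the equation, and by the theorem it is the least positive solution.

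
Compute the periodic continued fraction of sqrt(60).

[7; (1, 2, 1, 14)]

Write x_i = (sqrt(60) + m_i)/d_i with (m_0, d_0) = (0, 1). a_0 = floor(sqrt(60)) = 7, since 7^2 = 49 <= 60 < 64 = 8^2.
Iterate m_{i+1} = d_i*a_i - m_i, d_{i+1} = (60 - m_{i+1}^2)/d_i, a_{i+1} = floor((a_0 + m_{i+1})/d_{i+1}):
  m_1 = 1*7 - 0 = 7, d_1 = (60 - 7^2)/1 = 11/1 = 11, a_1 = floor((7 + 7)/11) = 1.
  m_2 = 11*1 - 7 = 4, d_2 = (60 - 4^2)/11 = 44/11 = 4, a_2 = floor((7 + 4)/4) = 2.
  m_3 = 4*2 - 4 = 4, d_3 = (60 - 4^2)/4 = 44/4 = 11, a_3 = floor((7 + 4)/11) = 1.
  m_4 = 11*1 - 4 = 7, d_4 = (60 - 7^2)/11 = 11/11 = 1, a_4 = floor((7 + 7)/1) = 14.
  m_5 = 1*14 - 7 = 7, d_5 = (60 - 7^2)/1 = 11/1 = 11: (m_5, d_5) = (m_1, d_1) = (7, 11), so from here the quotients repeat a_1, ..., a_4; the period length is 4.
Hence the expansion of sqrt(60) is a_0 = 7 followed by the repeating block 1, 2, 1, 14 (period 4).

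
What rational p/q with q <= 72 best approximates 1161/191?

Expand x = 1161/191 as a continued fraction with the Euclidean algorithm:
  1161 = 6*191 + 15, so a_0 = 6.
  191 = 12*15 + 11, so a_1 = 12.
  15 = 1*11 + 4, so a_2 = 1.
  11 = 2*4 + 3, so a_3 = 2.
  4 = 1*3 + 1, so a_4 = 1.
  3 = 3*1 + 0, so a_5 = 3.
so x = [6; 12, 1, 2, 1, 3].
Convergents (p_i = a_i*p_{i-1} + p_{i-2}, q_i = a_i*q_{i-1} + q_{i-2} with p_{-2}=0, p_{-1}=1, q_{-2}=1, q_{-1}=0), until the denominator exceeds 72:
  i=0: a_0=6, p_0 = 6*1 + 0 = 6, q_0 = 6*0 + 1 = 1.
  i=1: a_1=12, p_1 = 12*6 + 1 = 73, q_1 = 12*1 + 0 = 12.
  i=2: a_2=1, p_2 = 1*73 + 6 = 79, q_2 = 1*12 + 1 = 13.
  i=3: a_3=2, p_3 = 2*79 + 73 = 231, q_3 = 2*13 + 12 = 38.
  i=4: a_4=1, p_4 = 1*231 + 79 = 310, q_4 = 1*38 + 13 = 51.
  i=5: a_5=3, p_5 = 3*310 + 231 = 1161, q_5 = 3*51 + 38 = 191.
q_5 = 191 > 72, so the last convergent with denominator <= 72 is p_4/q_4 = 310/51.
The closest fraction with denominator <= 72 is either p_4/q_4 or the intermediate fraction (k*p_4 + p_3)/(k*q_4 + q_3) with the largest k >= 1 whose denominator stays <= 72; these approach x as k grows, and every other convergent or intermediate fraction in range is farther away.
Largest k: floor((72 - q_3)/q_4) = floor((72 - 38)/51) = 0.
Since k = 0, no intermediate fraction beyond p_4/q_4 has denominator <= 72, so the convergent 310/51 is the closest (its error is |1161*51 - 310*191|/(191*51) = 1/9741).

310/51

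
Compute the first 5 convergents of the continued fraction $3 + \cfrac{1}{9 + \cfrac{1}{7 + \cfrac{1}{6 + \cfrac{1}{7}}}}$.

3/1, 28/9, 199/64, 1222/393, 8753/2815

Using the convergent recurrence p_i = a_i*p_{i-1} + p_{i-2}, q_i = a_i*q_{i-1} + q_{i-2} with p_{-2}=0, p_{-1}=1, q_{-2}=1, q_{-1}=0:
  i=0: a_0=3, p_0 = 3*1 + 0 = 3, q_0 = 3*0 + 1 = 1.
  i=1: a_1=9, p_1 = 9*3 + 1 = 28, q_1 = 9*1 + 0 = 9.
  i=2: a_2=7, p_2 = 7*28 + 3 = 199, q_2 = 7*9 + 1 = 64.
  i=3: a_3=6, p_3 = 6*199 + 28 = 1222, q_3 = 6*64 + 9 = 393.
  i=4: a_4=7, p_4 = 7*1222 + 199 = 8753, q_4 = 7*393 + 64 = 2815.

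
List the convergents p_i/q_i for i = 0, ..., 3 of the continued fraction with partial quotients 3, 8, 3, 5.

3/1, 25/8, 78/25, 415/133

Using the convergent recurrence p_i = a_i*p_{i-1} + p_{i-2}, q_i = a_i*q_{i-1} + q_{i-2} with p_{-2}=0, p_{-1}=1, q_{-2}=1, q_{-1}=0:
  i=0: a_0=3, p_0 = 3*1 + 0 = 3, q_0 = 3*0 + 1 = 1.
  i=1: a_1=8, p_1 = 8*3 + 1 = 25, q_1 = 8*1 + 0 = 8.
  i=2: a_2=3, p_2 = 3*25 + 3 = 78, q_2 = 3*8 + 1 = 25.
  i=3: a_3=5, p_3 = 5*78 + 25 = 415, q_3 = 5*25 + 8 = 133.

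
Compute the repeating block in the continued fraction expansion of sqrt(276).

Write x_i = (sqrt(276) + m_i)/d_i with (m_0, d_0) = (0, 1). a_0 = floor(sqrt(276)) = 16, since 16^2 = 256 <= 276 < 289 = 17^2.
Iterate m_{i+1} = d_i*a_i - m_i, d_{i+1} = (276 - m_{i+1}^2)/d_i, a_{i+1} = floor((a_0 + m_{i+1})/d_{i+1}):
  m_1 = 1*16 - 0 = 16, d_1 = (276 - 16^2)/1 = 20/1 = 20, a_1 = floor((16 + 16)/20) = 1.
  m_2 = 20*1 - 16 = 4, d_2 = (276 - 4^2)/20 = 260/20 = 13, a_2 = floor((16 + 4)/13) = 1.
  m_3 = 13*1 - 4 = 9, d_3 = (276 - 9^2)/13 = 195/13 = 15, a_3 = floor((16 + 9)/15) = 1.
  m_4 = 15*1 - 9 = 6, d_4 = (276 - 6^2)/15 = 240/15 = 16, a_4 = floor((16 + 6)/16) = 1.
  m_5 = 16*1 - 6 = 10, d_5 = (276 - 10^2)/16 = 176/16 = 11, a_5 = floor((16 + 10)/11) = 2.
  m_6 = 11*2 - 10 = 12, d_6 = (276 - 12^2)/11 = 132/11 = 12, a_6 = floor((16 + 12)/12) = 2.
  m_7 = 12*2 - 12 = 12, d_7 = (276 - 12^2)/12 = 132/12 = 11, a_7 = floor((16 + 12)/11) = 2.
  m_8 = 11*2 - 12 = 10, d_8 = (276 - 10^2)/11 = 176/11 = 16, a_8 = floor((16 + 10)/16) = 1.
  m_9 = 16*1 - 10 = 6, d_9 = (276 - 6^2)/16 = 240/16 = 15, a_9 = floor((16 + 6)/15) = 1.
  m_10 = 15*1 - 6 = 9, d_10 = (276 - 9^2)/15 = 195/15 = 13, a_10 = floor((16 + 9)/13) = 1.
  m_11 = 13*1 - 9 = 4, d_11 = (276 - 4^2)/13 = 260/13 = 20, a_11 = floor((16 + 4)/20) = 1.
  m_12 = 20*1 - 4 = 16, d_12 = (276 - 16^2)/20 = 20/20 = 1, a_12 = floor((16 + 16)/1) = 32.
  m_13 = 1*32 - 16 = 16, d_13 = (276 - 16^2)/1 = 20/1 = 20: (m_13, d_13) = (m_1, d_1) = (16, 20), so from here the quotients repeat a_1, ..., a_12; the period length is 12.
Hence the expansion of sqrt(276) is a_0 = 16 followed by the repeating block 1, 1, 1, 1, 2, 2, 2, 1, 1, 1, 1, 32 (period 12).

[16; (1, 1, 1, 1, 2, 2, 2, 1, 1, 1, 1, 32)]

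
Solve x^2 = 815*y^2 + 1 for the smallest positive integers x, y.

(x, y) = (156644, 5487)

First expand sqrt(815) as a continued fraction. With x_i = (sqrt(815) + m_i)/d_i and (m_0, d_0) = (0, 1): a_0 = floor(sqrt(815)) = 28, since 28^2 = 784 <= 815 < 841 = 29^2.
Iterate m_{i+1} = d_i*a_i - m_i, d_{i+1} = (815 - m_{i+1}^2)/d_i, a_{i+1} = floor((a_0 + m_{i+1})/d_{i+1}):
  m_1 = 1*28 - 0 = 28, d_1 = (815 - 28^2)/1 = 31/1 = 31, a_1 = floor((28 + 28)/31) = 1.
  m_2 = 31*1 - 28 = 3, d_2 = (815 - 3^2)/31 = 806/31 = 26, a_2 = floor((28 + 3)/26) = 1.
  m_3 = 26*1 - 3 = 23, d_3 = (815 - 23^2)/26 = 286/26 = 11, a_3 = floor((28 + 23)/11) = 4.
  m_4 = 11*4 - 23 = 21, d_4 = (815 - 21^2)/11 = 374/11 = 34, a_4 = floor((28 + 21)/34) = 1.
  m_5 = 34*1 - 21 = 13, d_5 = (815 - 13^2)/34 = 646/34 = 19, a_5 = floor((28 + 13)/19) = 2.
  m_6 = 19*2 - 13 = 25, d_6 = (815 - 25^2)/19 = 190/19 = 10, a_6 = floor((28 + 25)/10) = 5.
  m_7 = 10*5 - 25 = 25, d_7 = (815 - 25^2)/10 = 190/10 = 19, a_7 = floor((28 + 25)/19) = 2.
  m_8 = 19*2 - 25 = 13, d_8 = (815 - 13^2)/19 = 646/19 = 34, a_8 = floor((28 + 13)/34) = 1.
  m_9 = 34*1 - 13 = 21, d_9 = (815 - 21^2)/34 = 374/34 = 11, a_9 = floor((28 + 21)/11) = 4.
  m_10 = 11*4 - 21 = 23, d_10 = (815 - 23^2)/11 = 286/11 = 26, a_10 = floor((28 + 23)/26) = 1.
  m_11 = 26*1 - 23 = 3, d_11 = (815 - 3^2)/26 = 806/26 = 31, a_11 = floor((28 + 3)/31) = 1.
  m_12 = 31*1 - 3 = 28, d_12 = (815 - 28^2)/31 = 31/31 = 1, a_12 = floor((28 + 28)/1) = 56.
  m_13 = 1*56 - 28 = 28, d_13 = (815 - 28^2)/1 = 31/1 = 31: (m_13, d_13) = (m_1, d_1) = (28, 31), so from here the quotients repeat a_1, ..., a_12; the period length is 12.
So sqrt(815) = [28; (1, 1, 4, 1, 2, 5, 2, 1, 4, 1, 1, 56)] with period length k = 12.
k is even, so the fundamental solution of x^2 - 815y^2 = 1 is (p_{k-1}, q_{k-1}) = (p_11, q_11); compute convergents through index 11.
Convergents (p_i = a_i*p_{i-1} + p_{i-2}, q_i = a_i*q_{i-1} + q_{i-2} with p_{-2}=0, p_{-1}=1, q_{-2}=1, q_{-1}=0):
  i=0: a_0=28, p_0 = 28*1 + 0 = 28, q_0 = 28*0 + 1 = 1.
  i=1: a_1=1, p_1 = 1*28 + 1 = 29, q_1 = 1*1 + 0 = 1.
  i=2: a_2=1, p_2 = 1*29 + 28 = 57, q_2 = 1*1 + 1 = 2.
  i=3: a_3=4, p_3 = 4*57 + 29 = 257, q_3 = 4*2 + 1 = 9.
  i=4: a_4=1, p_4 = 1*257 + 57 = 314, q_4 = 1*9 + 2 = 11.
  i=5: a_5=2, p_5 = 2*314 + 257 = 885, q_5 = 2*11 + 9 = 31.
  i=6: a_6=5, p_6 = 5*885 + 314 = 4739, q_6 = 5*31 + 11 = 166.
  i=7: a_7=2, p_7 = 2*4739 + 885 = 10363, q_7 = 2*166 + 31 = 363.
  i=8: a_8=1, p_8 = 1*10363 + 4739 = 15102, q_8 = 1*363 + 166 = 529.
  i=9: a_9=4, p_9 = 4*15102 + 10363 = 70771, q_9 = 4*529 + 363 = 2479.
  i=10: a_10=1, p_10 = 1*70771 + 15102 = 85873, q_10 = 1*2479 + 529 = 3008.
  i=11: a_11=1, p_11 = 1*85873 + 70771 = 156644, q_11 = 1*3008 + 2479 = 5487.
Check: 156644^2 - 815*5487^2 = 24537342736 - 24537342735 = 1, so (x, y) = (156644, 5487) solves the equation, and by the theorem it is the least positive solution.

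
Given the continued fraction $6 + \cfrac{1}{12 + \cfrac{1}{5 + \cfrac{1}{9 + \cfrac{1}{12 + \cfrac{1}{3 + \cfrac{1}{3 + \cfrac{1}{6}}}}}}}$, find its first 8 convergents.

6/1, 73/12, 371/61, 3412/561, 41315/6793, 127357/20940, 423386/69613, 2667673/438618

Using the convergent recurrence p_i = a_i*p_{i-1} + p_{i-2}, q_i = a_i*q_{i-1} + q_{i-2} with p_{-2}=0, p_{-1}=1, q_{-2}=1, q_{-1}=0:
  i=0: a_0=6, p_0 = 6*1 + 0 = 6, q_0 = 6*0 + 1 = 1.
  i=1: a_1=12, p_1 = 12*6 + 1 = 73, q_1 = 12*1 + 0 = 12.
  i=2: a_2=5, p_2 = 5*73 + 6 = 371, q_2 = 5*12 + 1 = 61.
  i=3: a_3=9, p_3 = 9*371 + 73 = 3412, q_3 = 9*61 + 12 = 561.
  i=4: a_4=12, p_4 = 12*3412 + 371 = 41315, q_4 = 12*561 + 61 = 6793.
  i=5: a_5=3, p_5 = 3*41315 + 3412 = 127357, q_5 = 3*6793 + 561 = 20940.
  i=6: a_6=3, p_6 = 3*127357 + 41315 = 423386, q_6 = 3*20940 + 6793 = 69613.
  i=7: a_7=6, p_7 = 6*423386 + 127357 = 2667673, q_7 = 6*69613 + 20940 = 438618.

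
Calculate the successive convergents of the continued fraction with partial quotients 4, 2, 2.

Using the convergent recurrence p_i = a_i*p_{i-1} + p_{i-2}, q_i = a_i*q_{i-1} + q_{i-2} with p_{-2}=0, p_{-1}=1, q_{-2}=1, q_{-1}=0:
  i=0: a_0=4, p_0 = 4*1 + 0 = 4, q_0 = 4*0 + 1 = 1.
  i=1: a_1=2, p_1 = 2*4 + 1 = 9, q_1 = 2*1 + 0 = 2.
  i=2: a_2=2, p_2 = 2*9 + 4 = 22, q_2 = 2*2 + 1 = 5.

4/1, 9/2, 22/5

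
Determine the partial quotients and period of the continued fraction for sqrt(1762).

[41; (1, 40, 1, 82)]

Write x_i = (sqrt(1762) + m_i)/d_i with (m_0, d_0) = (0, 1). a_0 = floor(sqrt(1762)) = 41, since 41^2 = 1681 <= 1762 < 1764 = 42^2.
Iterate m_{i+1} = d_i*a_i - m_i, d_{i+1} = (1762 - m_{i+1}^2)/d_i, a_{i+1} = floor((a_0 + m_{i+1})/d_{i+1}):
  m_1 = 1*41 - 0 = 41, d_1 = (1762 - 41^2)/1 = 81/1 = 81, a_1 = floor((41 + 41)/81) = 1.
  m_2 = 81*1 - 41 = 40, d_2 = (1762 - 40^2)/81 = 162/81 = 2, a_2 = floor((41 + 40)/2) = 40.
  m_3 = 2*40 - 40 = 40, d_3 = (1762 - 40^2)/2 = 162/2 = 81, a_3 = floor((41 + 40)/81) = 1.
  m_4 = 81*1 - 40 = 41, d_4 = (1762 - 41^2)/81 = 81/81 = 1, a_4 = floor((41 + 41)/1) = 82.
  m_5 = 1*82 - 41 = 41, d_5 = (1762 - 41^2)/1 = 81/1 = 81: (m_5, d_5) = (m_1, d_1) = (41, 81), so from here the quotients repeat a_1, ..., a_4; the period length is 4.
Hence the expansion of sqrt(1762) is a_0 = 41 followed by the repeating block 1, 40, 1, 82 (period 4).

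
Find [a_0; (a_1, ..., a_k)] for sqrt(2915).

[53; (1, 106)]

Write x_i = (sqrt(2915) + m_i)/d_i with (m_0, d_0) = (0, 1). a_0 = floor(sqrt(2915)) = 53, since 53^2 = 2809 <= 2915 < 2916 = 54^2.
Iterate m_{i+1} = d_i*a_i - m_i, d_{i+1} = (2915 - m_{i+1}^2)/d_i, a_{i+1} = floor((a_0 + m_{i+1})/d_{i+1}):
  m_1 = 1*53 - 0 = 53, d_1 = (2915 - 53^2)/1 = 106/1 = 106, a_1 = floor((53 + 53)/106) = 1.
  m_2 = 106*1 - 53 = 53, d_2 = (2915 - 53^2)/106 = 106/106 = 1, a_2 = floor((53 + 53)/1) = 106.
  m_3 = 1*106 - 53 = 53, d_3 = (2915 - 53^2)/1 = 106/1 = 106: (m_3, d_3) = (m_1, d_1) = (53, 106), so from here the quotients repeat a_1, a_2; the period length is 2.
Hence the expansion of sqrt(2915) is a_0 = 53 followed by the repeating block 1, 106 (period 2).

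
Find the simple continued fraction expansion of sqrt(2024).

Write x_i = (sqrt(2024) + m_i)/d_i with (m_0, d_0) = (0, 1). a_0 = floor(sqrt(2024)) = 44, since 44^2 = 1936 <= 2024 < 2025 = 45^2.
Iterate m_{i+1} = d_i*a_i - m_i, d_{i+1} = (2024 - m_{i+1}^2)/d_i, a_{i+1} = floor((a_0 + m_{i+1})/d_{i+1}):
  m_1 = 1*44 - 0 = 44, d_1 = (2024 - 44^2)/1 = 88/1 = 88, a_1 = floor((44 + 44)/88) = 1.
  m_2 = 88*1 - 44 = 44, d_2 = (2024 - 44^2)/88 = 88/88 = 1, a_2 = floor((44 + 44)/1) = 88.
  m_3 = 1*88 - 44 = 44, d_3 = (2024 - 44^2)/1 = 88/1 = 88: (m_3, d_3) = (m_1, d_1) = (44, 88), so from here the quotients repeat a_1, a_2; the period length is 2.
Hence the expansion of sqrt(2024) is a_0 = 44 followed by the repeating block 1, 88 (period 2).

[44; (1, 88)]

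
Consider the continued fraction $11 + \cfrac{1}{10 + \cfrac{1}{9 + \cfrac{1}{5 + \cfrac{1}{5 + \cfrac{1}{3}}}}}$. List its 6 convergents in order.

11/1, 111/10, 1010/91, 5161/465, 26815/2416, 85606/7713

Using the convergent recurrence p_i = a_i*p_{i-1} + p_{i-2}, q_i = a_i*q_{i-1} + q_{i-2} with p_{-2}=0, p_{-1}=1, q_{-2}=1, q_{-1}=0:
  i=0: a_0=11, p_0 = 11*1 + 0 = 11, q_0 = 11*0 + 1 = 1.
  i=1: a_1=10, p_1 = 10*11 + 1 = 111, q_1 = 10*1 + 0 = 10.
  i=2: a_2=9, p_2 = 9*111 + 11 = 1010, q_2 = 9*10 + 1 = 91.
  i=3: a_3=5, p_3 = 5*1010 + 111 = 5161, q_3 = 5*91 + 10 = 465.
  i=4: a_4=5, p_4 = 5*5161 + 1010 = 26815, q_4 = 5*465 + 91 = 2416.
  i=5: a_5=3, p_5 = 3*26815 + 5161 = 85606, q_5 = 3*2416 + 465 = 7713.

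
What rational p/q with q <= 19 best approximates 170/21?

89/11

Expand x = 170/21 as a continued fraction with the Euclidean algorithm:
  170 = 8*21 + 2, so a_0 = 8.
  21 = 10*2 + 1, so a_1 = 10.
  2 = 2*1 + 0, so a_2 = 2.
so x = [8; 10, 2].
Convergents (p_i = a_i*p_{i-1} + p_{i-2}, q_i = a_i*q_{i-1} + q_{i-2} with p_{-2}=0, p_{-1}=1, q_{-2}=1, q_{-1}=0), until the denominator exceeds 19:
  i=0: a_0=8, p_0 = 8*1 + 0 = 8, q_0 = 8*0 + 1 = 1.
  i=1: a_1=10, p_1 = 10*8 + 1 = 81, q_1 = 10*1 + 0 = 10.
  i=2: a_2=2, p_2 = 2*81 + 8 = 170, q_2 = 2*10 + 1 = 21.
q_2 = 21 > 19, so the last convergent with denominator <= 19 is p_1/q_1 = 81/10.
The closest fraction with denominator <= 19 is either p_1/q_1 or the intermediate fraction (k*p_1 + p_0)/(k*q_1 + q_0) with the largest k >= 1 whose denominator stays <= 19; these approach x as k grows, and every other convergent or intermediate fraction in range is farther away.
Largest k: floor((19 - q_0)/q_1) = floor((19 - 1)/10) = 1.
That gives (1*81 + 8)/(1*10 + 1) = 89/11.
Compare the errors: |x - 81/10| = |170*10 - 81*21|/(21*10) = 1/210, and |x - 89/11| = |170*11 - 89*21|/(21*11) = 1/231.
Cross-multiplying, 1*210 = 210 < 231 = 1*231, so 1/231 is smaller: the intermediate fraction 89/11 is closer to x than 81/10.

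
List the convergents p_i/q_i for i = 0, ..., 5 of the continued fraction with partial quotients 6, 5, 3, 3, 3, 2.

6/1, 31/5, 99/16, 328/53, 1083/175, 2494/403

Using the convergent recurrence p_i = a_i*p_{i-1} + p_{i-2}, q_i = a_i*q_{i-1} + q_{i-2} with p_{-2}=0, p_{-1}=1, q_{-2}=1, q_{-1}=0:
  i=0: a_0=6, p_0 = 6*1 + 0 = 6, q_0 = 6*0 + 1 = 1.
  i=1: a_1=5, p_1 = 5*6 + 1 = 31, q_1 = 5*1 + 0 = 5.
  i=2: a_2=3, p_2 = 3*31 + 6 = 99, q_2 = 3*5 + 1 = 16.
  i=3: a_3=3, p_3 = 3*99 + 31 = 328, q_3 = 3*16 + 5 = 53.
  i=4: a_4=3, p_4 = 3*328 + 99 = 1083, q_4 = 3*53 + 16 = 175.
  i=5: a_5=2, p_5 = 2*1083 + 328 = 2494, q_5 = 2*175 + 53 = 403.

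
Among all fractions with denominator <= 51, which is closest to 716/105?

75/11

Expand x = 716/105 as a continued fraction with the Euclidean algorithm:
  716 = 6*105 + 86, so a_0 = 6.
  105 = 1*86 + 19, so a_1 = 1.
  86 = 4*19 + 10, so a_2 = 4.
  19 = 1*10 + 9, so a_3 = 1.
  10 = 1*9 + 1, so a_4 = 1.
  9 = 9*1 + 0, so a_5 = 9.
so x = [6; 1, 4, 1, 1, 9].
Convergents (p_i = a_i*p_{i-1} + p_{i-2}, q_i = a_i*q_{i-1} + q_{i-2} with p_{-2}=0, p_{-1}=1, q_{-2}=1, q_{-1}=0), until the denominator exceeds 51:
  i=0: a_0=6, p_0 = 6*1 + 0 = 6, q_0 = 6*0 + 1 = 1.
  i=1: a_1=1, p_1 = 1*6 + 1 = 7, q_1 = 1*1 + 0 = 1.
  i=2: a_2=4, p_2 = 4*7 + 6 = 34, q_2 = 4*1 + 1 = 5.
  i=3: a_3=1, p_3 = 1*34 + 7 = 41, q_3 = 1*5 + 1 = 6.
  i=4: a_4=1, p_4 = 1*41 + 34 = 75, q_4 = 1*6 + 5 = 11.
  i=5: a_5=9, p_5 = 9*75 + 41 = 716, q_5 = 9*11 + 6 = 105.
q_5 = 105 > 51, so the last convergent with denominator <= 51 is p_4/q_4 = 75/11.
The closest fraction with denominator <= 51 is either p_4/q_4 or the intermediate fraction (k*p_4 + p_3)/(k*q_4 + q_3) with the largest k >= 1 whose denominator stays <= 51; these approach x as k grows, and every other convergent or intermediate fraction in range is farther away.
Largest k: floor((51 - q_3)/q_4) = floor((51 - 6)/11) = 4.
That gives (4*75 + 41)/(4*11 + 6) = 341/50.
Compare the errors: |x - 75/11| = |716*11 - 75*105|/(105*11) = 1/1155, and |x - 341/50| = |716*50 - 341*105|/(105*50) = 5/5250.
Cross-multiplying, 1*5250 = 5250 < 5775 = 5*1155, so 1/1155 is smaller: the convergent 75/11 is closer to x than 341/50.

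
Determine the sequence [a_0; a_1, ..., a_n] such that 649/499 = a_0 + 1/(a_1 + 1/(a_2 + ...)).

[1; 3, 3, 16, 3]

Run the Euclidean algorithm on 649 and 499; the successive quotients are the partial quotients a_0, a_1, ... (each step inverts the fractional part left over by the previous one):
  649 = 1*499 + 150, so a_0 = 1.
  499 = 3*150 + 49, so a_1 = 3.
  150 = 3*49 + 3, so a_2 = 3.
  49 = 16*3 + 1, so a_3 = 16.
  3 = 3*1 + 0, so a_4 = 3.
The remainder reaches 0 after 5 divisions, so the expansion has 5 partial quotients, read off in order.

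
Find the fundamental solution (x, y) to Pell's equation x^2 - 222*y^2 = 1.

(x, y) = (149, 10)

First expand sqrt(222) as a continued fraction. With x_i = (sqrt(222) + m_i)/d_i and (m_0, d_0) = (0, 1): a_0 = floor(sqrt(222)) = 14, since 14^2 = 196 <= 222 < 225 = 15^2.
Iterate m_{i+1} = d_i*a_i - m_i, d_{i+1} = (222 - m_{i+1}^2)/d_i, a_{i+1} = floor((a_0 + m_{i+1})/d_{i+1}):
  m_1 = 1*14 - 0 = 14, d_1 = (222 - 14^2)/1 = 26/1 = 26, a_1 = floor((14 + 14)/26) = 1.
  m_2 = 26*1 - 14 = 12, d_2 = (222 - 12^2)/26 = 78/26 = 3, a_2 = floor((14 + 12)/3) = 8.
  m_3 = 3*8 - 12 = 12, d_3 = (222 - 12^2)/3 = 78/3 = 26, a_3 = floor((14 + 12)/26) = 1.
  m_4 = 26*1 - 12 = 14, d_4 = (222 - 14^2)/26 = 26/26 = 1, a_4 = floor((14 + 14)/1) = 28.
  m_5 = 1*28 - 14 = 14, d_5 = (222 - 14^2)/1 = 26/1 = 26: (m_5, d_5) = (m_1, d_1) = (14, 26), so from here the quotients repeat a_1, ..., a_4; the period length is 4.
So sqrt(222) = [14; (1, 8, 1, 28)] with period length k = 4.
k is even, so the fundamental solution of x^2 - 222y^2 = 1 is (p_{k-1}, q_{k-1}) = (p_3, q_3); compute convergents through index 3.
Convergents (p_i = a_i*p_{i-1} + p_{i-2}, q_i = a_i*q_{i-1} + q_{i-2} with p_{-2}=0, p_{-1}=1, q_{-2}=1, q_{-1}=0):
  i=0: a_0=14, p_0 = 14*1 + 0 = 14, q_0 = 14*0 + 1 = 1.
  i=1: a_1=1, p_1 = 1*14 + 1 = 15, q_1 = 1*1 + 0 = 1.
  i=2: a_2=8, p_2 = 8*15 + 14 = 134, q_2 = 8*1 + 1 = 9.
  i=3: a_3=1, p_3 = 1*134 + 15 = 149, q_3 = 1*9 + 1 = 10.
Check: 149^2 - 222*10^2 = 22201 - 22200 = 1, so (x, y) = (149, 10) solves the equation, and by the theorem it is the least positive solution.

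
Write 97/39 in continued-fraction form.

Run the Euclidean algorithm on 97 and 39; the successive quotients are the partial quotients a_0, a_1, ... (each step inverts the fractional part left over by the previous one):
  97 = 2*39 + 19, so a_0 = 2.
  39 = 2*19 + 1, so a_1 = 2.
  19 = 19*1 + 0, so a_2 = 19.
The remainder reaches 0 after 3 divisions, so the expansion has 3 partial quotients, read off in order.

[2; 2, 19]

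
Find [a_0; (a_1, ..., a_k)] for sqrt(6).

[2; (2, 4)]

Write x_i = (sqrt(6) + m_i)/d_i with (m_0, d_0) = (0, 1). a_0 = floor(sqrt(6)) = 2, since 2^2 = 4 <= 6 < 9 = 3^2.
Iterate m_{i+1} = d_i*a_i - m_i, d_{i+1} = (6 - m_{i+1}^2)/d_i, a_{i+1} = floor((a_0 + m_{i+1})/d_{i+1}):
  m_1 = 1*2 - 0 = 2, d_1 = (6 - 2^2)/1 = 2/1 = 2, a_1 = floor((2 + 2)/2) = 2.
  m_2 = 2*2 - 2 = 2, d_2 = (6 - 2^2)/2 = 2/2 = 1, a_2 = floor((2 + 2)/1) = 4.
  m_3 = 1*4 - 2 = 2, d_3 = (6 - 2^2)/1 = 2/1 = 2: (m_3, d_3) = (m_1, d_1) = (2, 2), so from here the quotients repeat a_1, a_2; the period length is 2.
Hence the expansion of sqrt(6) is a_0 = 2 followed by the repeating block 2, 4 (period 2).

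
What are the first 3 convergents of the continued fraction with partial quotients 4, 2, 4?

4/1, 9/2, 40/9

Using the convergent recurrence p_i = a_i*p_{i-1} + p_{i-2}, q_i = a_i*q_{i-1} + q_{i-2} with p_{-2}=0, p_{-1}=1, q_{-2}=1, q_{-1}=0:
  i=0: a_0=4, p_0 = 4*1 + 0 = 4, q_0 = 4*0 + 1 = 1.
  i=1: a_1=2, p_1 = 2*4 + 1 = 9, q_1 = 2*1 + 0 = 2.
  i=2: a_2=4, p_2 = 4*9 + 4 = 40, q_2 = 4*2 + 1 = 9.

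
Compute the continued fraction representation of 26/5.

[5; 5]

Run the Euclidean algorithm on 26 and 5; the successive quotients are the partial quotients a_0, a_1, ... (each step inverts the fractional part left over by the previous one):
  26 = 5*5 + 1, so a_0 = 5.
  5 = 5*1 + 0, so a_1 = 5.
The remainder reaches 0 after 2 divisions, so the expansion has 2 partial quotients, read off in order.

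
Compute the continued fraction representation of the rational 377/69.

[5; 2, 6, 2, 2]

Run the Euclidean algorithm on 377 and 69; the successive quotients are the partial quotients a_0, a_1, ... (each step inverts the fractional part left over by the previous one):
  377 = 5*69 + 32, so a_0 = 5.
  69 = 2*32 + 5, so a_1 = 2.
  32 = 6*5 + 2, so a_2 = 6.
  5 = 2*2 + 1, so a_3 = 2.
  2 = 2*1 + 0, so a_4 = 2.
The remainder reaches 0 after 5 divisions, so the expansion has 5 partial quotients, read off in order.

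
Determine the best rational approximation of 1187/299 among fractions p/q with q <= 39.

131/33

Expand x = 1187/299 as a continued fraction with the Euclidean algorithm:
  1187 = 3*299 + 290, so a_0 = 3.
  299 = 1*290 + 9, so a_1 = 1.
  290 = 32*9 + 2, so a_2 = 32.
  9 = 4*2 + 1, so a_3 = 4.
  2 = 2*1 + 0, so a_4 = 2.
so x = [3; 1, 32, 4, 2].
Convergents (p_i = a_i*p_{i-1} + p_{i-2}, q_i = a_i*q_{i-1} + q_{i-2} with p_{-2}=0, p_{-1}=1, q_{-2}=1, q_{-1}=0), until the denominator exceeds 39:
  i=0: a_0=3, p_0 = 3*1 + 0 = 3, q_0 = 3*0 + 1 = 1.
  i=1: a_1=1, p_1 = 1*3 + 1 = 4, q_1 = 1*1 + 0 = 1.
  i=2: a_2=32, p_2 = 32*4 + 3 = 131, q_2 = 32*1 + 1 = 33.
  i=3: a_3=4, p_3 = 4*131 + 4 = 528, q_3 = 4*33 + 1 = 133.
q_3 = 133 > 39, so the last convergent with denominator <= 39 is p_2/q_2 = 131/33.
The closest fraction with denominator <= 39 is either p_2/q_2 or the intermediate fraction (k*p_2 + p_1)/(k*q_2 + q_1) with the largest k >= 1 whose denominator stays <= 39; these approach x as k grows, and every other convergent or intermediate fraction in range is farther away.
Largest k: floor((39 - q_1)/q_2) = floor((39 - 1)/33) = 1.
That gives (1*131 + 4)/(1*33 + 1) = 135/34.
Compare the errors: |x - 131/33| = |1187*33 - 131*299|/(299*33) = 2/9867, and |x - 135/34| = |1187*34 - 135*299|/(299*34) = 7/10166.
Cross-multiplying, 2*10166 = 20332 < 69069 = 7*9867, so 2/9867 is smaller: the convergent 131/33 is closer to x than 135/34.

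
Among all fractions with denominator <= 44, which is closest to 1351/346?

Expand x = 1351/346 as a continued fraction with the Euclidean algorithm:
  1351 = 3*346 + 313, so a_0 = 3.
  346 = 1*313 + 33, so a_1 = 1.
  313 = 9*33 + 16, so a_2 = 9.
  33 = 2*16 + 1, so a_3 = 2.
  16 = 16*1 + 0, so a_4 = 16.
so x = [3; 1, 9, 2, 16].
Convergents (p_i = a_i*p_{i-1} + p_{i-2}, q_i = a_i*q_{i-1} + q_{i-2} with p_{-2}=0, p_{-1}=1, q_{-2}=1, q_{-1}=0), until the denominator exceeds 44:
  i=0: a_0=3, p_0 = 3*1 + 0 = 3, q_0 = 3*0 + 1 = 1.
  i=1: a_1=1, p_1 = 1*3 + 1 = 4, q_1 = 1*1 + 0 = 1.
  i=2: a_2=9, p_2 = 9*4 + 3 = 39, q_2 = 9*1 + 1 = 10.
  i=3: a_3=2, p_3 = 2*39 + 4 = 82, q_3 = 2*10 + 1 = 21.
  i=4: a_4=16, p_4 = 16*82 + 39 = 1351, q_4 = 16*21 + 10 = 346.
q_4 = 346 > 44, so the last convergent with denominator <= 44 is p_3/q_3 = 82/21.
The closest fraction with denominator <= 44 is either p_3/q_3 or the intermediate fraction (k*p_3 + p_2)/(k*q_3 + q_2) with the largest k >= 1 whose denominator stays <= 44; these approach x as k grows, and every other convergent or intermediate fraction in range is farther away.
Largest k: floor((44 - q_2)/q_3) = floor((44 - 10)/21) = 1.
That gives (1*82 + 39)/(1*21 + 10) = 121/31.
Compare the errors: |x - 82/21| = |1351*21 - 82*346|/(346*21) = 1/7266, and |x - 121/31| = |1351*31 - 121*346|/(346*31) = 15/10726.
Cross-multiplying, 1*10726 = 10726 < 108990 = 15*7266, so 1/7266 is smaller: the convergent 82/21 is closer to x than 121/31.

82/21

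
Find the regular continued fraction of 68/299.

[0; 4, 2, 1, 1, 13]

Run the Euclidean algorithm on 68 and 299; the successive quotients are the partial quotients a_0, a_1, ... (each step inverts the fractional part left over by the previous one):
  68 = 0*299 + 68, so a_0 = 0.
  299 = 4*68 + 27, so a_1 = 4.
  68 = 2*27 + 14, so a_2 = 2.
  27 = 1*14 + 13, so a_3 = 1.
  14 = 1*13 + 1, so a_4 = 1.
  13 = 13*1 + 0, so a_5 = 13.
The remainder reaches 0 after 6 divisions, so the expansion has 6 partial quotients, read off in order.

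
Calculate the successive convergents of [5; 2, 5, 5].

Using the convergent recurrence p_i = a_i*p_{i-1} + p_{i-2}, q_i = a_i*q_{i-1} + q_{i-2} with p_{-2}=0, p_{-1}=1, q_{-2}=1, q_{-1}=0:
  i=0: a_0=5, p_0 = 5*1 + 0 = 5, q_0 = 5*0 + 1 = 1.
  i=1: a_1=2, p_1 = 2*5 + 1 = 11, q_1 = 2*1 + 0 = 2.
  i=2: a_2=5, p_2 = 5*11 + 5 = 60, q_2 = 5*2 + 1 = 11.
  i=3: a_3=5, p_3 = 5*60 + 11 = 311, q_3 = 5*11 + 2 = 57.

5/1, 11/2, 60/11, 311/57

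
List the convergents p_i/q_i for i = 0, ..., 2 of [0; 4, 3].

0/1, 1/4, 3/13

Using the convergent recurrence p_i = a_i*p_{i-1} + p_{i-2}, q_i = a_i*q_{i-1} + q_{i-2} with p_{-2}=0, p_{-1}=1, q_{-2}=1, q_{-1}=0:
  i=0: a_0=0, p_0 = 0*1 + 0 = 0, q_0 = 0*0 + 1 = 1.
  i=1: a_1=4, p_1 = 4*0 + 1 = 1, q_1 = 4*1 + 0 = 4.
  i=2: a_2=3, p_2 = 3*1 + 0 = 3, q_2 = 3*4 + 1 = 13.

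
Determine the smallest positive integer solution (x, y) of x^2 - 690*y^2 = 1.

(x, y) = (1471, 56)

First expand sqrt(690) as a continued fraction. With x_i = (sqrt(690) + m_i)/d_i and (m_0, d_0) = (0, 1): a_0 = floor(sqrt(690)) = 26, since 26^2 = 676 <= 690 < 729 = 27^2.
Iterate m_{i+1} = d_i*a_i - m_i, d_{i+1} = (690 - m_{i+1}^2)/d_i, a_{i+1} = floor((a_0 + m_{i+1})/d_{i+1}):
  m_1 = 1*26 - 0 = 26, d_1 = (690 - 26^2)/1 = 14/1 = 14, a_1 = floor((26 + 26)/14) = 3.
  m_2 = 14*3 - 26 = 16, d_2 = (690 - 16^2)/14 = 434/14 = 31, a_2 = floor((26 + 16)/31) = 1.
  m_3 = 31*1 - 16 = 15, d_3 = (690 - 15^2)/31 = 465/31 = 15, a_3 = floor((26 + 15)/15) = 2.
  m_4 = 15*2 - 15 = 15, d_4 = (690 - 15^2)/15 = 465/15 = 31, a_4 = floor((26 + 15)/31) = 1.
  m_5 = 31*1 - 15 = 16, d_5 = (690 - 16^2)/31 = 434/31 = 14, a_5 = floor((26 + 16)/14) = 3.
  m_6 = 14*3 - 16 = 26, d_6 = (690 - 26^2)/14 = 14/14 = 1, a_6 = floor((26 + 26)/1) = 52.
  m_7 = 1*52 - 26 = 26, d_7 = (690 - 26^2)/1 = 14/1 = 14: (m_7, d_7) = (m_1, d_1) = (26, 14), so from here the quotients repeat a_1, ..., a_6; the period length is 6.
So sqrt(690) = [26; (3, 1, 2, 1, 3, 52)] with period length k = 6.
k is even, so the fundamental solution of x^2 - 690y^2 = 1 is (p_{k-1}, q_{k-1}) = (p_5, q_5); compute convergents through index 5.
Convergents (p_i = a_i*p_{i-1} + p_{i-2}, q_i = a_i*q_{i-1} + q_{i-2} with p_{-2}=0, p_{-1}=1, q_{-2}=1, q_{-1}=0):
  i=0: a_0=26, p_0 = 26*1 + 0 = 26, q_0 = 26*0 + 1 = 1.
  i=1: a_1=3, p_1 = 3*26 + 1 = 79, q_1 = 3*1 + 0 = 3.
  i=2: a_2=1, p_2 = 1*79 + 26 = 105, q_2 = 1*3 + 1 = 4.
  i=3: a_3=2, p_3 = 2*105 + 79 = 289, q_3 = 2*4 + 3 = 11.
  i=4: a_4=1, p_4 = 1*289 + 105 = 394, q_4 = 1*11 + 4 = 15.
  i=5: a_5=3, p_5 = 3*394 + 289 = 1471, q_5 = 3*15 + 11 = 56.
Check: 1471^2 - 690*56^2 = 2163841 - 2163840 = 1, so (x, y) = (1471, 56) solves the equation, and by the theorem it is the least positive solution.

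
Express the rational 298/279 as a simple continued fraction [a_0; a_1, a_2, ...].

Run the Euclidean algorithm on 298 and 279; the successive quotients are the partial quotients a_0, a_1, ... (each step inverts the fractional part left over by the previous one):
  298 = 1*279 + 19, so a_0 = 1.
  279 = 14*19 + 13, so a_1 = 14.
  19 = 1*13 + 6, so a_2 = 1.
  13 = 2*6 + 1, so a_3 = 2.
  6 = 6*1 + 0, so a_4 = 6.
The remainder reaches 0 after 5 divisions, so the expansion has 5 partial quotients, read off in order.

[1; 14, 1, 2, 6]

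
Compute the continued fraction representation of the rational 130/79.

[1; 1, 1, 1, 4, 1, 1, 2]

Run the Euclidean algorithm on 130 and 79; the successive quotients are the partial quotients a_0, a_1, ... (each step inverts the fractional part left over by the previous one):
  130 = 1*79 + 51, so a_0 = 1.
  79 = 1*51 + 28, so a_1 = 1.
  51 = 1*28 + 23, so a_2 = 1.
  28 = 1*23 + 5, so a_3 = 1.
  23 = 4*5 + 3, so a_4 = 4.
  5 = 1*3 + 2, so a_5 = 1.
  3 = 1*2 + 1, so a_6 = 1.
  2 = 2*1 + 0, so a_7 = 2.
The remainder reaches 0 after 8 divisions, so the expansion has 8 partial quotients, read off in order.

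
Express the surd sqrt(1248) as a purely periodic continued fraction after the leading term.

Write x_i = (sqrt(1248) + m_i)/d_i with (m_0, d_0) = (0, 1). a_0 = floor(sqrt(1248)) = 35, since 35^2 = 1225 <= 1248 < 1296 = 36^2.
Iterate m_{i+1} = d_i*a_i - m_i, d_{i+1} = (1248 - m_{i+1}^2)/d_i, a_{i+1} = floor((a_0 + m_{i+1})/d_{i+1}):
  m_1 = 1*35 - 0 = 35, d_1 = (1248 - 35^2)/1 = 23/1 = 23, a_1 = floor((35 + 35)/23) = 3.
  m_2 = 23*3 - 35 = 34, d_2 = (1248 - 34^2)/23 = 92/23 = 4, a_2 = floor((35 + 34)/4) = 17.
  m_3 = 4*17 - 34 = 34, d_3 = (1248 - 34^2)/4 = 92/4 = 23, a_3 = floor((35 + 34)/23) = 3.
  m_4 = 23*3 - 34 = 35, d_4 = (1248 - 35^2)/23 = 23/23 = 1, a_4 = floor((35 + 35)/1) = 70.
  m_5 = 1*70 - 35 = 35, d_5 = (1248 - 35^2)/1 = 23/1 = 23: (m_5, d_5) = (m_1, d_1) = (35, 23), so from here the quotients repeat a_1, ..., a_4; the period length is 4.
Hence the expansion of sqrt(1248) is a_0 = 35 followed by the repeating block 3, 17, 3, 70 (period 4).

[35; (3, 17, 3, 70)]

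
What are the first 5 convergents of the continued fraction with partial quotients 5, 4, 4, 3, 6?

Using the convergent recurrence p_i = a_i*p_{i-1} + p_{i-2}, q_i = a_i*q_{i-1} + q_{i-2} with p_{-2}=0, p_{-1}=1, q_{-2}=1, q_{-1}=0:
  i=0: a_0=5, p_0 = 5*1 + 0 = 5, q_0 = 5*0 + 1 = 1.
  i=1: a_1=4, p_1 = 4*5 + 1 = 21, q_1 = 4*1 + 0 = 4.
  i=2: a_2=4, p_2 = 4*21 + 5 = 89, q_2 = 4*4 + 1 = 17.
  i=3: a_3=3, p_3 = 3*89 + 21 = 288, q_3 = 3*17 + 4 = 55.
  i=4: a_4=6, p_4 = 6*288 + 89 = 1817, q_4 = 6*55 + 17 = 347.

5/1, 21/4, 89/17, 288/55, 1817/347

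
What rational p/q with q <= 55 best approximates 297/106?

14/5

Expand x = 297/106 as a continued fraction with the Euclidean algorithm:
  297 = 2*106 + 85, so a_0 = 2.
  106 = 1*85 + 21, so a_1 = 1.
  85 = 4*21 + 1, so a_2 = 4.
  21 = 21*1 + 0, so a_3 = 21.
so x = [2; 1, 4, 21].
Convergents (p_i = a_i*p_{i-1} + p_{i-2}, q_i = a_i*q_{i-1} + q_{i-2} with p_{-2}=0, p_{-1}=1, q_{-2}=1, q_{-1}=0), until the denominator exceeds 55:
  i=0: a_0=2, p_0 = 2*1 + 0 = 2, q_0 = 2*0 + 1 = 1.
  i=1: a_1=1, p_1 = 1*2 + 1 = 3, q_1 = 1*1 + 0 = 1.
  i=2: a_2=4, p_2 = 4*3 + 2 = 14, q_2 = 4*1 + 1 = 5.
  i=3: a_3=21, p_3 = 21*14 + 3 = 297, q_3 = 21*5 + 1 = 106.
q_3 = 106 > 55, so the last convergent with denominator <= 55 is p_2/q_2 = 14/5.
The closest fraction with denominator <= 55 is either p_2/q_2 or the intermediate fraction (k*p_2 + p_1)/(k*q_2 + q_1) with the largest k >= 1 whose denominator stays <= 55; these approach x as k grows, and every other convergent or intermediate fraction in range is farther away.
Largest k: floor((55 - q_1)/q_2) = floor((55 - 1)/5) = 10.
That gives (10*14 + 3)/(10*5 + 1) = 143/51.
Compare the errors: |x - 14/5| = |297*5 - 14*106|/(106*5) = 1/530, and |x - 143/51| = |297*51 - 143*106|/(106*51) = 11/5406.
Cross-multiplying, 1*5406 = 5406 < 5830 = 11*530, so 1/530 is smaller: the convergent 14/5 is closer to x than 143/51.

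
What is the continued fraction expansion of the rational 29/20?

Run the Euclidean algorithm on 29 and 20; the successive quotients are the partial quotients a_0, a_1, ... (each step inverts the fractional part left over by the previous one):
  29 = 1*20 + 9, so a_0 = 1.
  20 = 2*9 + 2, so a_1 = 2.
  9 = 4*2 + 1, so a_2 = 4.
  2 = 2*1 + 0, so a_3 = 2.
The remainder reaches 0 after 4 divisions, so the expansion has 4 partial quotients, read off in order.

[1; 2, 4, 2]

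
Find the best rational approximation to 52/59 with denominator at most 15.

Expand x = 52/59 as a continued fraction with the Euclidean algorithm:
  52 = 0*59 + 52, so a_0 = 0.
  59 = 1*52 + 7, so a_1 = 1.
  52 = 7*7 + 3, so a_2 = 7.
  7 = 2*3 + 1, so a_3 = 2.
  3 = 3*1 + 0, so a_4 = 3.
so x = [0; 1, 7, 2, 3].
Convergents (p_i = a_i*p_{i-1} + p_{i-2}, q_i = a_i*q_{i-1} + q_{i-2} with p_{-2}=0, p_{-1}=1, q_{-2}=1, q_{-1}=0), until the denominator exceeds 15:
  i=0: a_0=0, p_0 = 0*1 + 0 = 0, q_0 = 0*0 + 1 = 1.
  i=1: a_1=1, p_1 = 1*0 + 1 = 1, q_1 = 1*1 + 0 = 1.
  i=2: a_2=7, p_2 = 7*1 + 0 = 7, q_2 = 7*1 + 1 = 8.
  i=3: a_3=2, p_3 = 2*7 + 1 = 15, q_3 = 2*8 + 1 = 17.
q_3 = 17 > 15, so the last convergent with denominator <= 15 is p_2/q_2 = 7/8.
The closest fraction with denominator <= 15 is either p_2/q_2 or the intermediate fraction (k*p_2 + p_1)/(k*q_2 + q_1) with the largest k >= 1 whose denominator stays <= 15; these approach x as k grows, and every other convergent or intermediate fraction in range is farther away.
Largest k: floor((15 - q_1)/q_2) = floor((15 - 1)/8) = 1.
That gives (1*7 + 1)/(1*8 + 1) = 8/9.
Compare the errors: |x - 7/8| = |52*8 - 7*59|/(59*8) = 3/472, and |x - 8/9| = |52*9 - 8*59|/(59*9) = 4/531.
Cross-multiplying, 3*531 = 1593 < 1888 = 4*472, so 3/472 is smaller: the convergent 7/8 is closer to x than 8/9.

7/8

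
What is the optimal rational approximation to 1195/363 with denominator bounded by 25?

Expand x = 1195/363 as a continued fraction with the Euclidean algorithm:
  1195 = 3*363 + 106, so a_0 = 3.
  363 = 3*106 + 45, so a_1 = 3.
  106 = 2*45 + 16, so a_2 = 2.
  45 = 2*16 + 13, so a_3 = 2.
  16 = 1*13 + 3, so a_4 = 1.
  13 = 4*3 + 1, so a_5 = 4.
  3 = 3*1 + 0, so a_6 = 3.
so x = [3; 3, 2, 2, 1, 4, 3].
Convergents (p_i = a_i*p_{i-1} + p_{i-2}, q_i = a_i*q_{i-1} + q_{i-2} with p_{-2}=0, p_{-1}=1, q_{-2}=1, q_{-1}=0), until the denominator exceeds 25:
  i=0: a_0=3, p_0 = 3*1 + 0 = 3, q_0 = 3*0 + 1 = 1.
  i=1: a_1=3, p_1 = 3*3 + 1 = 10, q_1 = 3*1 + 0 = 3.
  i=2: a_2=2, p_2 = 2*10 + 3 = 23, q_2 = 2*3 + 1 = 7.
  i=3: a_3=2, p_3 = 2*23 + 10 = 56, q_3 = 2*7 + 3 = 17.
  i=4: a_4=1, p_4 = 1*56 + 23 = 79, q_4 = 1*17 + 7 = 24.
  i=5: a_5=4, p_5 = 4*79 + 56 = 372, q_5 = 4*24 + 17 = 113.
q_5 = 113 > 25, so the last convergent with denominator <= 25 is p_4/q_4 = 79/24.
The closest fraction with denominator <= 25 is either p_4/q_4 or the intermediate fraction (k*p_4 + p_3)/(k*q_4 + q_3) with the largest k >= 1 whose denominator stays <= 25; these approach x as k grows, and every other convergent or intermediate fraction in range is farther away.
Largest k: floor((25 - q_3)/q_4) = floor((25 - 17)/24) = 0.
Since k = 0, no intermediate fraction beyond p_4/q_4 has denominator <= 25, so the convergent 79/24 is the closest (its error is |1195*24 - 79*363|/(363*24) = 3/8712).

79/24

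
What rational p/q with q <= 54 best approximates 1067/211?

268/53

Expand x = 1067/211 as a continued fraction with the Euclidean algorithm:
  1067 = 5*211 + 12, so a_0 = 5.
  211 = 17*12 + 7, so a_1 = 17.
  12 = 1*7 + 5, so a_2 = 1.
  7 = 1*5 + 2, so a_3 = 1.
  5 = 2*2 + 1, so a_4 = 2.
  2 = 2*1 + 0, so a_5 = 2.
so x = [5; 17, 1, 1, 2, 2].
Convergents (p_i = a_i*p_{i-1} + p_{i-2}, q_i = a_i*q_{i-1} + q_{i-2} with p_{-2}=0, p_{-1}=1, q_{-2}=1, q_{-1}=0), until the denominator exceeds 54:
  i=0: a_0=5, p_0 = 5*1 + 0 = 5, q_0 = 5*0 + 1 = 1.
  i=1: a_1=17, p_1 = 17*5 + 1 = 86, q_1 = 17*1 + 0 = 17.
  i=2: a_2=1, p_2 = 1*86 + 5 = 91, q_2 = 1*17 + 1 = 18.
  i=3: a_3=1, p_3 = 1*91 + 86 = 177, q_3 = 1*18 + 17 = 35.
  i=4: a_4=2, p_4 = 2*177 + 91 = 445, q_4 = 2*35 + 18 = 88.
q_4 = 88 > 54, so the last convergent with denominator <= 54 is p_3/q_3 = 177/35.
The closest fraction with denominator <= 54 is either p_3/q_3 or the intermediate fraction (k*p_3 + p_2)/(k*q_3 + q_2) with the largest k >= 1 whose denominator stays <= 54; these approach x as k grows, and every other convergent or intermediate fraction in range is farther away.
Largest k: floor((54 - q_2)/q_3) = floor((54 - 18)/35) = 1.
That gives (1*177 + 91)/(1*35 + 18) = 268/53.
Compare the errors: |x - 177/35| = |1067*35 - 177*211|/(211*35) = 2/7385, and |x - 268/53| = |1067*53 - 268*211|/(211*53) = 3/11183.
Cross-multiplying, 3*7385 = 22155 < 22366 = 2*11183, so 3/11183 is smaller: the intermediate fraction 268/53 is closer to x than 177/35.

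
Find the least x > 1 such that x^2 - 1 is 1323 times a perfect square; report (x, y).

(x, y) = (3650401, 100360)

First expand sqrt(1323) as a continued fraction. With x_i = (sqrt(1323) + m_i)/d_i and (m_0, d_0) = (0, 1): a_0 = floor(sqrt(1323)) = 36, since 36^2 = 1296 <= 1323 < 1369 = 37^2.
Iterate m_{i+1} = d_i*a_i - m_i, d_{i+1} = (1323 - m_{i+1}^2)/d_i, a_{i+1} = floor((a_0 + m_{i+1})/d_{i+1}):
  m_1 = 1*36 - 0 = 36, d_1 = (1323 - 36^2)/1 = 27/1 = 27, a_1 = floor((36 + 36)/27) = 2.
  m_2 = 27*2 - 36 = 18, d_2 = (1323 - 18^2)/27 = 999/27 = 37, a_2 = floor((36 + 18)/37) = 1.
  m_3 = 37*1 - 18 = 19, d_3 = (1323 - 19^2)/37 = 962/37 = 26, a_3 = floor((36 + 19)/26) = 2.
  m_4 = 26*2 - 19 = 33, d_4 = (1323 - 33^2)/26 = 234/26 = 9, a_4 = floor((36 + 33)/9) = 7.
  m_5 = 9*7 - 33 = 30, d_5 = (1323 - 30^2)/9 = 423/9 = 47, a_5 = floor((36 + 30)/47) = 1.
  m_6 = 47*1 - 30 = 17, d_6 = (1323 - 17^2)/47 = 1034/47 = 22, a_6 = floor((36 + 17)/22) = 2.
  m_7 = 22*2 - 17 = 27, d_7 = (1323 - 27^2)/22 = 594/22 = 27, a_7 = floor((36 + 27)/27) = 2.
  m_8 = 27*2 - 27 = 27, d_8 = (1323 - 27^2)/27 = 594/27 = 22, a_8 = floor((36 + 27)/22) = 2.
  m_9 = 22*2 - 27 = 17, d_9 = (1323 - 17^2)/22 = 1034/22 = 47, a_9 = floor((36 + 17)/47) = 1.
  m_10 = 47*1 - 17 = 30, d_10 = (1323 - 30^2)/47 = 423/47 = 9, a_10 = floor((36 + 30)/9) = 7.
  m_11 = 9*7 - 30 = 33, d_11 = (1323 - 33^2)/9 = 234/9 = 26, a_11 = floor((36 + 33)/26) = 2.
  m_12 = 26*2 - 33 = 19, d_12 = (1323 - 19^2)/26 = 962/26 = 37, a_12 = floor((36 + 19)/37) = 1.
  m_13 = 37*1 - 19 = 18, d_13 = (1323 - 18^2)/37 = 999/37 = 27, a_13 = floor((36 + 18)/27) = 2.
  m_14 = 27*2 - 18 = 36, d_14 = (1323 - 36^2)/27 = 27/27 = 1, a_14 = floor((36 + 36)/1) = 72.
  m_15 = 1*72 - 36 = 36, d_15 = (1323 - 36^2)/1 = 27/1 = 27: (m_15, d_15) = (m_1, d_1) = (36, 27), so from here the quotients repeat a_1, ..., a_14; the period length is 14.
So sqrt(1323) = [36; (2, 1, 2, 7, 1, 2, 2, 2, 1, 7, 2, 1, 2, 72)] with period length k = 14.
k is even, so the fundamental solution of x^2 - 1323y^2 = 1 is (p_{k-1}, q_{k-1}) = (p_13, q_13); compute convergents through index 13.
Convergents (p_i = a_i*p_{i-1} + p_{i-2}, q_i = a_i*q_{i-1} + q_{i-2} with p_{-2}=0, p_{-1}=1, q_{-2}=1, q_{-1}=0):
  i=0: a_0=36, p_0 = 36*1 + 0 = 36, q_0 = 36*0 + 1 = 1.
  i=1: a_1=2, p_1 = 2*36 + 1 = 73, q_1 = 2*1 + 0 = 2.
  i=2: a_2=1, p_2 = 1*73 + 36 = 109, q_2 = 1*2 + 1 = 3.
  i=3: a_3=2, p_3 = 2*109 + 73 = 291, q_3 = 2*3 + 2 = 8.
  i=4: a_4=7, p_4 = 7*291 + 109 = 2146, q_4 = 7*8 + 3 = 59.
  i=5: a_5=1, p_5 = 1*2146 + 291 = 2437, q_5 = 1*59 + 8 = 67.
  i=6: a_6=2, p_6 = 2*2437 + 2146 = 7020, q_6 = 2*67 + 59 = 193.
  i=7: a_7=2, p_7 = 2*7020 + 2437 = 16477, q_7 = 2*193 + 67 = 453.
  i=8: a_8=2, p_8 = 2*16477 + 7020 = 39974, q_8 = 2*453 + 193 = 1099.
  i=9: a_9=1, p_9 = 1*39974 + 16477 = 56451, q_9 = 1*1099 + 453 = 1552.
  i=10: a_10=7, p_10 = 7*56451 + 39974 = 435131, q_10 = 7*1552 + 1099 = 11963.
  i=11: a_11=2, p_11 = 2*435131 + 56451 = 926713, q_11 = 2*11963 + 1552 = 25478.
  i=12: a_12=1, p_12 = 1*926713 + 435131 = 1361844, q_12 = 1*25478 + 11963 = 37441.
  i=13: a_13=2, p_13 = 2*1361844 + 926713 = 3650401, q_13 = 2*37441 + 25478 = 100360.
Check: 3650401^2 - 1323*100360^2 = 13325427460801 - 13325427460800 = 1, so (x, y) = (3650401, 100360) solves the equation, and by the theorem it is the least positive solution.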